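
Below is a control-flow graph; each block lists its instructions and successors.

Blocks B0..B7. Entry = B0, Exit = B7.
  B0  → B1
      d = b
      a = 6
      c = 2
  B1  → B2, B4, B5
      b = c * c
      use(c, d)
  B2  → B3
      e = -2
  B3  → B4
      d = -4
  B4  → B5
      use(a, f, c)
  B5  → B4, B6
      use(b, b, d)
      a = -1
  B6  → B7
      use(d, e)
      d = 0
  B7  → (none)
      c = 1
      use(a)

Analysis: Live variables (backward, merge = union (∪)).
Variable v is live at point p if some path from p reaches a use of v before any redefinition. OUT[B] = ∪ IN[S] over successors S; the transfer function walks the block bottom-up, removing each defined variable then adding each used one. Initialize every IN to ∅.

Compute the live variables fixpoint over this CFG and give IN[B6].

Converged values:
  B0:   IN={b, e, f}   OUT={a, c, d, e, f}
  B1:   IN={a, c, d, e, f}   OUT={a, b, c, d, e, f}
  B2:   IN={a, b, c, f}   OUT={a, b, c, e, f}
  B3:   IN={a, b, c, e, f}   OUT={a, b, c, d, e, f}
  B4:   IN={a, b, c, d, e, f}   OUT={b, c, d, e, f}
  B5:   IN={b, c, d, e, f}   OUT={a, b, c, d, e, f}
  B6:   IN={a, d, e}   OUT={a}
  B7:   IN={a}   OUT={}

Merge at B6: OUT[B6] = IN[B7] = {a}
Applying B6's transfer function to that OUT value gives IN[B6] (row B6 above).

Answer: {a, d, e}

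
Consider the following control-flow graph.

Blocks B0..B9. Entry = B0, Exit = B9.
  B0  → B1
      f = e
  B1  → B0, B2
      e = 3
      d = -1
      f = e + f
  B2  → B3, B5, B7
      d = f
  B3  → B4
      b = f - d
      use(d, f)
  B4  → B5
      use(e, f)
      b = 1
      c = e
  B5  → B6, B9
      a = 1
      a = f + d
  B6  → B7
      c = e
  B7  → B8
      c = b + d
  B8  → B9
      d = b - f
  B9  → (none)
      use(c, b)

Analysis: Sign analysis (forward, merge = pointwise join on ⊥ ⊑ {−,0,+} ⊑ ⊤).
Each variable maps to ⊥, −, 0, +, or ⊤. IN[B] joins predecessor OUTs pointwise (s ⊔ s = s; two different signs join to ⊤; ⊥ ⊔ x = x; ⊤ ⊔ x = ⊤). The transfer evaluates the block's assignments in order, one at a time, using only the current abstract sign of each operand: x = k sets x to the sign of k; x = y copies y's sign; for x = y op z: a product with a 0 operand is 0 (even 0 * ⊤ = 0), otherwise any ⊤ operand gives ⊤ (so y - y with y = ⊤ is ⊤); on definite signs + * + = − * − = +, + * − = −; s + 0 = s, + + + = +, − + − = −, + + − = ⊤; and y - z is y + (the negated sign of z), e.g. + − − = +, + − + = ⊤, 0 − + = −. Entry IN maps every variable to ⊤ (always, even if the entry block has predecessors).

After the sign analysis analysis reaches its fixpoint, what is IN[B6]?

Answer: {a: ⊤, b: ⊤, c: ⊤, d: ⊤, e: +, f: ⊤}

Derivation:
Per-block solution:
  B0:   IN=(all ⊤)   OUT=(all ⊤)
  B1:   IN=(all ⊤)   OUT={d:-, e:+; rest ⊤}
  B2:   IN={d:-, e:+; rest ⊤}   OUT={e:+; rest ⊤}
  B3:   IN={e:+; rest ⊤}   OUT={e:+; rest ⊤}
  B4:   IN={e:+; rest ⊤}   OUT={b:+, c:+, e:+; rest ⊤}
  B5:   IN={e:+; rest ⊤}   OUT={e:+; rest ⊤}
  B6:   IN={e:+; rest ⊤}   OUT={c:+, e:+; rest ⊤}
  B7:   IN={e:+; rest ⊤}   OUT={e:+; rest ⊤}
  B8:   IN={e:+; rest ⊤}   OUT={e:+; rest ⊤}
  B9:   IN={e:+; rest ⊤}   OUT={e:+; rest ⊤}

Merge at B6: IN[B6] = OUT[B5] = {a: ⊤, b: ⊤, c: ⊤, d: ⊤, e: +, f: ⊤}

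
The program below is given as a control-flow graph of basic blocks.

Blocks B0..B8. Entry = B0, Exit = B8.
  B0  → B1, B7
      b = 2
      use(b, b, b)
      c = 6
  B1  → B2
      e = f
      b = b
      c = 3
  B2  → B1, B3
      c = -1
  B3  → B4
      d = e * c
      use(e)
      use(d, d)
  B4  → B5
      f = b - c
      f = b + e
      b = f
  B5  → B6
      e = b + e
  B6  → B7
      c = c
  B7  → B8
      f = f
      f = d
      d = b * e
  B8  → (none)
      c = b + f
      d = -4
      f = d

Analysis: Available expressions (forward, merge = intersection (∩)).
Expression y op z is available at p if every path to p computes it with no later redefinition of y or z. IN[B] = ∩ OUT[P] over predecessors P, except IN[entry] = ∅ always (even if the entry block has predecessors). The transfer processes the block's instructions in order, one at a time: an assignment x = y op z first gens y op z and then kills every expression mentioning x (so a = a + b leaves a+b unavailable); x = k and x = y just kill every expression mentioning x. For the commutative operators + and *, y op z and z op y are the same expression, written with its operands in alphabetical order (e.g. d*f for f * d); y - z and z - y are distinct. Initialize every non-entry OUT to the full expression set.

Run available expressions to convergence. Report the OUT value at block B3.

Answer: {c*e}

Derivation:
Per-block solution:
  B0:  IN={}  OUT={}
  B1:  IN={}  OUT={}
  B2:  IN={}  OUT={}
  B3:  IN={}  OUT={c*e}
  B4:  IN={c*e}  OUT={c*e}
  B5:  IN={c*e}  OUT={}
  B6:  IN={}  OUT={}
  B7:  IN={}  OUT={b*e}
  B8:  IN={b*e}  OUT={b*e}

Merge at B3: IN[B3] = OUT[B2] = {}
Applying B3's transfer function to that IN value gives OUT[B3] (row B3 above).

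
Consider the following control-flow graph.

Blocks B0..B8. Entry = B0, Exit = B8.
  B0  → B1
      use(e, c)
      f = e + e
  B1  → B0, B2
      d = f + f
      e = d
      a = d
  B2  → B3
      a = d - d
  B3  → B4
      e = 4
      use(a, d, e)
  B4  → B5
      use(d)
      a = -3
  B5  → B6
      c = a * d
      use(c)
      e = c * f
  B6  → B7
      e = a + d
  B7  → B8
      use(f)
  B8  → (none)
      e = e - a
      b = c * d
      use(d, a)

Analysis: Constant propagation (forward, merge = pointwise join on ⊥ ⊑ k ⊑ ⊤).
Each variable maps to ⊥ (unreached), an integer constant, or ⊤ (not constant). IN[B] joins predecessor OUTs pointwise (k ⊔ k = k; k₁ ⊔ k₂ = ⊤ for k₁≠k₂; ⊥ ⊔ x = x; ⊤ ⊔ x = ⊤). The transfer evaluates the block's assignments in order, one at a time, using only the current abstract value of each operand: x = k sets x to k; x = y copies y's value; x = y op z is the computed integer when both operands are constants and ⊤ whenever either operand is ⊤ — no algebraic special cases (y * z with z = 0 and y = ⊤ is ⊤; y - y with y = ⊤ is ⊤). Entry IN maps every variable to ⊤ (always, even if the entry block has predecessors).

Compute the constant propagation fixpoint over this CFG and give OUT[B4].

Answer: {a: -3, b: ⊤, c: ⊤, d: ⊤, e: 4, f: ⊤}

Derivation:
Converged values:
  B0: | IN=(all ⊤) | OUT=(all ⊤)
  B1: | IN=(all ⊤) | OUT=(all ⊤)
  B2: | IN=(all ⊤) | OUT=(all ⊤)
  B3: | IN=(all ⊤) | OUT={e:4; rest ⊤}
  B4: | IN={e:4; rest ⊤} | OUT={a:-3, e:4; rest ⊤}
  B5: | IN={a:-3, e:4; rest ⊤} | OUT={a:-3; rest ⊤}
  B6: | IN={a:-3; rest ⊤} | OUT={a:-3; rest ⊤}
  B7: | IN={a:-3; rest ⊤} | OUT={a:-3; rest ⊤}
  B8: | IN={a:-3; rest ⊤} | OUT={a:-3; rest ⊤}

Merge at B4: IN[B4] = OUT[B3] = {a: ⊤, b: ⊤, c: ⊤, d: ⊤, e: 4, f: ⊤}
Applying B4's transfer function to that IN value gives OUT[B4] (row B4 above).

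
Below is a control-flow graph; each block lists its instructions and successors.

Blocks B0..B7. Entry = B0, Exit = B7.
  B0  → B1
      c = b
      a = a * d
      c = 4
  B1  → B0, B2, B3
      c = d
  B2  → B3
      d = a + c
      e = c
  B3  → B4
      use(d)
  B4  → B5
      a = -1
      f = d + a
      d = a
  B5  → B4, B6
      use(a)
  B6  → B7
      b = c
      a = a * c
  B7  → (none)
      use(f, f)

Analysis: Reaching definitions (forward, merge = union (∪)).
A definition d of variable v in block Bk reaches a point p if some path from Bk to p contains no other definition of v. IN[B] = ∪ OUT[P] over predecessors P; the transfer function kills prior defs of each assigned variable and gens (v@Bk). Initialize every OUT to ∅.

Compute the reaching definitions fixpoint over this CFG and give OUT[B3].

Fixpoint table:
  B0: | IN={a@B0, c@B1} | OUT={a@B0, c@B0}
  B1: | IN={a@B0, c@B0} | OUT={a@B0, c@B1}
  B2: | IN={a@B0, c@B1} | OUT={a@B0, c@B1, d@B2, e@B2}
  B3: | IN={a@B0, c@B1, d@B2, e@B2} | OUT={a@B0, c@B1, d@B2, e@B2}
  B4: | IN={a@B0, a@B4, c@B1, d@B2, d@B4, e@B2, f@B4} | OUT={a@B4, c@B1, d@B4, e@B2, f@B4}
  B5: | IN={a@B4, c@B1, d@B4, e@B2, f@B4} | OUT={a@B4, c@B1, d@B4, e@B2, f@B4}
  B6: | IN={a@B4, c@B1, d@B4, e@B2, f@B4} | OUT={a@B6, b@B6, c@B1, d@B4, e@B2, f@B4}
  B7: | IN={a@B6, b@B6, c@B1, d@B4, e@B2, f@B4} | OUT={a@B6, b@B6, c@B1, d@B4, e@B2, f@B4}

Merge at B3: IN[B3] = OUT[B1] ⊔ OUT[B2] = {a@B0, c@B1, d@B2, e@B2}
Applying B3's transfer function to that IN value gives OUT[B3] (row B3 above).

Answer: {a@B0, c@B1, d@B2, e@B2}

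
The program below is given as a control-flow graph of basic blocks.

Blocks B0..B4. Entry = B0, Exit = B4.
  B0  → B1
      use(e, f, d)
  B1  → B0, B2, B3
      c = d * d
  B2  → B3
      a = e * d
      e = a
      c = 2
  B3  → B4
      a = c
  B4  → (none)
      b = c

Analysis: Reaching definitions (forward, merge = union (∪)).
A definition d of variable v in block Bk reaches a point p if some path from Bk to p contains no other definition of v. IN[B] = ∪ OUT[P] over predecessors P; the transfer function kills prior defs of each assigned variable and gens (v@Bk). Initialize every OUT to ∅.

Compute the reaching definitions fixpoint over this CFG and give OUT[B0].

Answer: {c@B1}

Working:
Per-block solution:
  B0: | IN={c@B1} | OUT={c@B1}
  B1: | IN={c@B1} | OUT={c@B1}
  B2: | IN={c@B1} | OUT={a@B2, c@B2, e@B2}
  B3: | IN={a@B2, c@B1, c@B2, e@B2} | OUT={a@B3, c@B1, c@B2, e@B2}
  B4: | IN={a@B3, c@B1, c@B2, e@B2} | OUT={a@B3, b@B4, c@B1, c@B2, e@B2}

Merge at B0 (entry node, so the boundary value {} is joined with the incoming edge(s)): IN[B0] = {} ⊔ OUT[B1] = {c@B1}
Applying B0's transfer function to that IN value gives OUT[B0] (row B0 above).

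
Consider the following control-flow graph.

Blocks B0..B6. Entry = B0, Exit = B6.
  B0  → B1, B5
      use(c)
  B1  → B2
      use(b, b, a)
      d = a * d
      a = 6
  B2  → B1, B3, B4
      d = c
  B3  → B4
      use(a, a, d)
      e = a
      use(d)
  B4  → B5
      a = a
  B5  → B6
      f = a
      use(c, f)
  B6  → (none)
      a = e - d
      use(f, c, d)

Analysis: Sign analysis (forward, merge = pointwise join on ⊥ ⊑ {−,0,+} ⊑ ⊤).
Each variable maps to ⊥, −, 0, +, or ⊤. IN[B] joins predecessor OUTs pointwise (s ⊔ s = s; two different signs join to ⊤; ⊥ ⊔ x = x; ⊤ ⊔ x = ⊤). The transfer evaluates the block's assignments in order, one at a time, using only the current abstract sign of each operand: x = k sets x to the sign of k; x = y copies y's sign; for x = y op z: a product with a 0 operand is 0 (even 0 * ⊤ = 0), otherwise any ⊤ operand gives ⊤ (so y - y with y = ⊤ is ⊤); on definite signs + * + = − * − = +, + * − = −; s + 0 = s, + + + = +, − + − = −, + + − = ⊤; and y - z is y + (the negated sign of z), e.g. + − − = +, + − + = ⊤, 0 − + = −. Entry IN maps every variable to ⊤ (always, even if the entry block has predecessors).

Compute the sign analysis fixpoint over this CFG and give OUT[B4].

Converged values:
  B0:   IN=(all ⊤)   OUT=(all ⊤)
  B1:   IN=(all ⊤)   OUT={a:+; rest ⊤}
  B2:   IN={a:+; rest ⊤}   OUT={a:+; rest ⊤}
  B3:   IN={a:+; rest ⊤}   OUT={a:+, e:+; rest ⊤}
  B4:   IN={a:+; rest ⊤}   OUT={a:+; rest ⊤}
  B5:   IN=(all ⊤)   OUT=(all ⊤)
  B6:   IN=(all ⊤)   OUT=(all ⊤)

Merge at B4: IN[B4] = OUT[B2] ⊔ OUT[B3] = {a: +, b: ⊤, c: ⊤, d: ⊤, e: ⊤, f: ⊤}
Applying B4's transfer function to that IN value gives OUT[B4] (row B4 above).

Answer: {a: +, b: ⊤, c: ⊤, d: ⊤, e: ⊤, f: ⊤}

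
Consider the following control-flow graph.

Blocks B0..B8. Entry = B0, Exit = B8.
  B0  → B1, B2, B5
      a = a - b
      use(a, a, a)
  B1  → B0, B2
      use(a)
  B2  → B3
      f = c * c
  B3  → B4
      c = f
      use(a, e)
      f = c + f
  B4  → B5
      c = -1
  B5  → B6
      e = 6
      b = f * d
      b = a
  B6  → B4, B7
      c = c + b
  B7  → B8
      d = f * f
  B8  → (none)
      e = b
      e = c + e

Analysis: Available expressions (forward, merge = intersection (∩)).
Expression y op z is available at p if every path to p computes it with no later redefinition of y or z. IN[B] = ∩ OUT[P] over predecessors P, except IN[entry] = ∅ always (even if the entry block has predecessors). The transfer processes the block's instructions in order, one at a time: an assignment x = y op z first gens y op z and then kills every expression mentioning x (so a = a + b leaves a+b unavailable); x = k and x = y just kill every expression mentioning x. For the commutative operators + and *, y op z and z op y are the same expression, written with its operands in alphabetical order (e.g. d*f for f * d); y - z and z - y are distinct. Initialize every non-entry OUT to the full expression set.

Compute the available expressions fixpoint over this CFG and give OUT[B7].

Answer: {f*f}

Trace:
Per-block solution:
  B0: | IN={} | OUT={}
  B1: | IN={} | OUT={}
  B2: | IN={} | OUT={c*c}
  B3: | IN={c*c} | OUT={}
  B4: | IN={} | OUT={}
  B5: | IN={} | OUT={d*f}
  B6: | IN={d*f} | OUT={d*f}
  B7: | IN={d*f} | OUT={f*f}
  B8: | IN={f*f} | OUT={f*f}

Merge at B7: IN[B7] = OUT[B6] = {d*f}
Applying B7's transfer function to that IN value gives OUT[B7] (row B7 above).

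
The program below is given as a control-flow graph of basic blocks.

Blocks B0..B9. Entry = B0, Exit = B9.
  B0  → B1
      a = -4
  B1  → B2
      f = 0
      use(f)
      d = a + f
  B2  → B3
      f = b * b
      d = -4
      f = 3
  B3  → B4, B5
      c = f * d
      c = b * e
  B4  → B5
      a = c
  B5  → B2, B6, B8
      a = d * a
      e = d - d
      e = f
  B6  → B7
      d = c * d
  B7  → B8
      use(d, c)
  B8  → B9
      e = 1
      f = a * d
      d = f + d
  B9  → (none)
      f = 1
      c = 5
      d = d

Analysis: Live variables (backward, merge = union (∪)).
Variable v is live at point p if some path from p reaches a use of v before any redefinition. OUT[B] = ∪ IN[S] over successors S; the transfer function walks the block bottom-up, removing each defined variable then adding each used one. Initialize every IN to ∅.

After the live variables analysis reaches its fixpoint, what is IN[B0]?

Answer: {b, e}

Derivation:
Fixpoint table:
  B0:   IN={b, e}   OUT={a, b, e}
  B1:   IN={a, b, e}   OUT={a, b, e}
  B2:   IN={a, b, e}   OUT={a, b, d, e, f}
  B3:   IN={a, b, d, e, f}   OUT={a, b, c, d, f}
  B4:   IN={b, c, d, f}   OUT={a, b, c, d, f}
  B5:   IN={a, b, c, d, f}   OUT={a, b, c, d, e}
  B6:   IN={a, c, d}   OUT={a, c, d}
  B7:   IN={a, c, d}   OUT={a, d}
  B8:   IN={a, d}   OUT={d}
  B9:   IN={d}   OUT={}

Merge at B0: OUT[B0] = IN[B1] = {a, b, e}
Applying B0's transfer function to that OUT value gives IN[B0] (row B0 above).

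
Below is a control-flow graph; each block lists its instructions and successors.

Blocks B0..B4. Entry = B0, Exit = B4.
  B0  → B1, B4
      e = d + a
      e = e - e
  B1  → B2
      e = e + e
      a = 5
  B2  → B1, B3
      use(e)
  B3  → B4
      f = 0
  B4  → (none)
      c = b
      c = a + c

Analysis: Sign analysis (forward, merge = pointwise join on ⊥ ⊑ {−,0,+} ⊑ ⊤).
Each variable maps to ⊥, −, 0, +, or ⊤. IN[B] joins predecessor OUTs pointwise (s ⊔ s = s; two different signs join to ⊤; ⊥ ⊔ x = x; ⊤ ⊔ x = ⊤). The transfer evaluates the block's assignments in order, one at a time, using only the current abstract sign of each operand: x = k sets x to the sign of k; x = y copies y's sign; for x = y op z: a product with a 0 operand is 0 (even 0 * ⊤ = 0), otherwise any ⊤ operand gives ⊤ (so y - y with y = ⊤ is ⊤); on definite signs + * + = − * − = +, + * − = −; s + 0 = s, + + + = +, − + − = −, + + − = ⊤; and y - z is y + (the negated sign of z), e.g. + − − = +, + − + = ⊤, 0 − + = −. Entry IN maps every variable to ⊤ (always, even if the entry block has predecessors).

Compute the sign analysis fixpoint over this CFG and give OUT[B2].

Per-block solution:
  B0:   IN=(all ⊤)   OUT=(all ⊤)
  B1:   IN=(all ⊤)   OUT={a:+; rest ⊤}
  B2:   IN={a:+; rest ⊤}   OUT={a:+; rest ⊤}
  B3:   IN={a:+; rest ⊤}   OUT={a:+, f:0; rest ⊤}
  B4:   IN=(all ⊤)   OUT=(all ⊤)

Merge at B2: IN[B2] = OUT[B1] = {a: +, b: ⊤, c: ⊤, d: ⊤, e: ⊤, f: ⊤}
Applying B2's transfer function to that IN value gives OUT[B2] (row B2 above).

Answer: {a: +, b: ⊤, c: ⊤, d: ⊤, e: ⊤, f: ⊤}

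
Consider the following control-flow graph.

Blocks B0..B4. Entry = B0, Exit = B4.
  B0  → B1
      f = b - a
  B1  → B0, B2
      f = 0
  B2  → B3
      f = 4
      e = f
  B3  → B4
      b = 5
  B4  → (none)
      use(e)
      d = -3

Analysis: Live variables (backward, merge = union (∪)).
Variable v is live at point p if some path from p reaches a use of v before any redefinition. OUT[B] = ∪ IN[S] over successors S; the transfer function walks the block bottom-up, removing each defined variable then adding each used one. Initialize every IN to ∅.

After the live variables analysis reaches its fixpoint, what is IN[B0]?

Answer: {a, b}

Trace:
Converged values:
  B0:  IN={a, b}  OUT={a, b}
  B1:  IN={a, b}  OUT={a, b}
  B2:  IN={}  OUT={e}
  B3:  IN={e}  OUT={e}
  B4:  IN={e}  OUT={}

Merge at B0: OUT[B0] = IN[B1] = {a, b}
Applying B0's transfer function to that OUT value gives IN[B0] (row B0 above).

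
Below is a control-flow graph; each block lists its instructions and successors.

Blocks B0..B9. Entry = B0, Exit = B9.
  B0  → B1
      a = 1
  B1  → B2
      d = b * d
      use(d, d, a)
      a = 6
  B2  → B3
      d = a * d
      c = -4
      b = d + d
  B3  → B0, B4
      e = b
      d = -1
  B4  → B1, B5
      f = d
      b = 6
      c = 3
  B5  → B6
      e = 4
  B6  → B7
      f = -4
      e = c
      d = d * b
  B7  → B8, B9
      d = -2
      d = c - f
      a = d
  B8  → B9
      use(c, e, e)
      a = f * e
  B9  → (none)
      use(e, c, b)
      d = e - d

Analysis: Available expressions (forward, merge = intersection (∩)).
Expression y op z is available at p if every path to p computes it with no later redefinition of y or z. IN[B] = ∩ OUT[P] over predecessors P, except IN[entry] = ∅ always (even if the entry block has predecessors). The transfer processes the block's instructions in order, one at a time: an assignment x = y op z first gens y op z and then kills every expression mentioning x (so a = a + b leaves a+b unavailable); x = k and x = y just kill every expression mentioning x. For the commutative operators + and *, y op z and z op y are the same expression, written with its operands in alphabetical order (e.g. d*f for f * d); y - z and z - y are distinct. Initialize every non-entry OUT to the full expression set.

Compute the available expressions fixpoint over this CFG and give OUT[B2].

Answer: {d+d}

Working:
Per-block solution:
  B0: | IN={} | OUT={}
  B1: | IN={} | OUT={}
  B2: | IN={} | OUT={d+d}
  B3: | IN={d+d} | OUT={}
  B4: | IN={} | OUT={}
  B5: | IN={} | OUT={}
  B6: | IN={} | OUT={}
  B7: | IN={} | OUT={c-f}
  B8: | IN={c-f} | OUT={c-f, e*f}
  B9: | IN={c-f} | OUT={c-f}

Merge at B2: IN[B2] = OUT[B1] = {}
Applying B2's transfer function to that IN value gives OUT[B2] (row B2 above).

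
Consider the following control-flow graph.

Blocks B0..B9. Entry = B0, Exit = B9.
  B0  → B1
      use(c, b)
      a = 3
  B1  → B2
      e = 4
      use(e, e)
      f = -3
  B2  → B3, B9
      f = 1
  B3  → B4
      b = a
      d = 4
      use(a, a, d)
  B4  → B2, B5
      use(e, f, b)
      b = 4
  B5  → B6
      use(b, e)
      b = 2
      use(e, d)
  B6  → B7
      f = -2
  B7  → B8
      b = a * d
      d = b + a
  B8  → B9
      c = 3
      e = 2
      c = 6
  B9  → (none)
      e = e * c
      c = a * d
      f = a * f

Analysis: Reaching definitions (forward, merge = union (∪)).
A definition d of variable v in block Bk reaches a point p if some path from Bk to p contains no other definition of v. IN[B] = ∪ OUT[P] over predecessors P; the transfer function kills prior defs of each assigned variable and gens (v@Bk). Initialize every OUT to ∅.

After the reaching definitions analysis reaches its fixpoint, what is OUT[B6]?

Converged values:
  B0: | IN={} | OUT={a@B0}
  B1: | IN={a@B0} | OUT={a@B0, e@B1, f@B1}
  B2: | IN={a@B0, b@B4, d@B3, e@B1, f@B1, f@B2} | OUT={a@B0, b@B4, d@B3, e@B1, f@B2}
  B3: | IN={a@B0, b@B4, d@B3, e@B1, f@B2} | OUT={a@B0, b@B3, d@B3, e@B1, f@B2}
  B4: | IN={a@B0, b@B3, d@B3, e@B1, f@B2} | OUT={a@B0, b@B4, d@B3, e@B1, f@B2}
  B5: | IN={a@B0, b@B4, d@B3, e@B1, f@B2} | OUT={a@B0, b@B5, d@B3, e@B1, f@B2}
  B6: | IN={a@B0, b@B5, d@B3, e@B1, f@B2} | OUT={a@B0, b@B5, d@B3, e@B1, f@B6}
  B7: | IN={a@B0, b@B5, d@B3, e@B1, f@B6} | OUT={a@B0, b@B7, d@B7, e@B1, f@B6}
  B8: | IN={a@B0, b@B7, d@B7, e@B1, f@B6} | OUT={a@B0, b@B7, c@B8, d@B7, e@B8, f@B6}
  B9: | IN={a@B0, b@B4, b@B7, c@B8, d@B3, d@B7, e@B1, e@B8, f@B2, f@B6} | OUT={a@B0, b@B4, b@B7, c@B9, d@B3, d@B7, e@B9, f@B9}

Merge at B6: IN[B6] = OUT[B5] = {a@B0, b@B5, d@B3, e@B1, f@B2}
Applying B6's transfer function to that IN value gives OUT[B6] (row B6 above).

Answer: {a@B0, b@B5, d@B3, e@B1, f@B6}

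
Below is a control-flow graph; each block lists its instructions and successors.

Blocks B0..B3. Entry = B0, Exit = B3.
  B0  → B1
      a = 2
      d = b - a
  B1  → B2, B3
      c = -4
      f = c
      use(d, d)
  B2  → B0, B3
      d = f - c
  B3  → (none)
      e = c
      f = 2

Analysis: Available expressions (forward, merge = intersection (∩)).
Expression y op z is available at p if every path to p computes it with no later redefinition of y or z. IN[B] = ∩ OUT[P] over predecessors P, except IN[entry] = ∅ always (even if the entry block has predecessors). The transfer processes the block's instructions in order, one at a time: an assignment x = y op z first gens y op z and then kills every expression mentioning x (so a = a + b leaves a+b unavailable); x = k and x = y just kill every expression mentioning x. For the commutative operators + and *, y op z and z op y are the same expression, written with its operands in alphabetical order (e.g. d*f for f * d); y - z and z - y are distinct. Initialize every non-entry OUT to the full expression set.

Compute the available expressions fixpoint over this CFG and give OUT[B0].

Fixpoint table:
  B0:   IN={}   OUT={b-a}
  B1:   IN={b-a}   OUT={b-a}
  B2:   IN={b-a}   OUT={b-a, f-c}
  B3:   IN={b-a}   OUT={b-a}

Merge at B0 (entry node, so the boundary value {} is joined with the incoming edge(s)): IN[B0] = {} ∩ OUT[B2] = {}
Applying B0's transfer function to that IN value gives OUT[B0] (row B0 above).

Answer: {b-a}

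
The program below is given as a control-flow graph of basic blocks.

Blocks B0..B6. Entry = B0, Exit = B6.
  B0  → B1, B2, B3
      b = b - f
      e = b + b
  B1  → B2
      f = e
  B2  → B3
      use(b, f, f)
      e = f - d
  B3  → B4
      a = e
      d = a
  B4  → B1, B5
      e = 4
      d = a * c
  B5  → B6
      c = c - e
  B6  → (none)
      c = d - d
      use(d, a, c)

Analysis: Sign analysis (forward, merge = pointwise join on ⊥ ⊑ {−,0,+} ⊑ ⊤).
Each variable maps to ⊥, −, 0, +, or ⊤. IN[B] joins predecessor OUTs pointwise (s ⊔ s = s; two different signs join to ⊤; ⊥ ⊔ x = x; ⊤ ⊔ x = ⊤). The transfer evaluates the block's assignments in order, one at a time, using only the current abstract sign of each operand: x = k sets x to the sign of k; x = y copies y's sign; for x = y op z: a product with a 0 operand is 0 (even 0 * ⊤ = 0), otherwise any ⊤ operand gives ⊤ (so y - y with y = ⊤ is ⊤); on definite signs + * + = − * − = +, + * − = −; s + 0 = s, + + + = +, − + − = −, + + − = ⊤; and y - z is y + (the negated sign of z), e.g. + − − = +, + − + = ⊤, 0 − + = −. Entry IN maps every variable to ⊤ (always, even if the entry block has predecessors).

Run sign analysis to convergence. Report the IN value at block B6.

Answer: {a: ⊤, b: ⊤, c: ⊤, d: ⊤, e: +, f: ⊤}

Trace:
Converged values:
  B0: | IN=(all ⊤) | OUT=(all ⊤)
  B1: | IN=(all ⊤) | OUT=(all ⊤)
  B2: | IN=(all ⊤) | OUT=(all ⊤)
  B3: | IN=(all ⊤) | OUT=(all ⊤)
  B4: | IN=(all ⊤) | OUT={e:+; rest ⊤}
  B5: | IN={e:+; rest ⊤} | OUT={e:+; rest ⊤}
  B6: | IN={e:+; rest ⊤} | OUT={e:+; rest ⊤}

Merge at B6: IN[B6] = OUT[B5] = {a: ⊤, b: ⊤, c: ⊤, d: ⊤, e: +, f: ⊤}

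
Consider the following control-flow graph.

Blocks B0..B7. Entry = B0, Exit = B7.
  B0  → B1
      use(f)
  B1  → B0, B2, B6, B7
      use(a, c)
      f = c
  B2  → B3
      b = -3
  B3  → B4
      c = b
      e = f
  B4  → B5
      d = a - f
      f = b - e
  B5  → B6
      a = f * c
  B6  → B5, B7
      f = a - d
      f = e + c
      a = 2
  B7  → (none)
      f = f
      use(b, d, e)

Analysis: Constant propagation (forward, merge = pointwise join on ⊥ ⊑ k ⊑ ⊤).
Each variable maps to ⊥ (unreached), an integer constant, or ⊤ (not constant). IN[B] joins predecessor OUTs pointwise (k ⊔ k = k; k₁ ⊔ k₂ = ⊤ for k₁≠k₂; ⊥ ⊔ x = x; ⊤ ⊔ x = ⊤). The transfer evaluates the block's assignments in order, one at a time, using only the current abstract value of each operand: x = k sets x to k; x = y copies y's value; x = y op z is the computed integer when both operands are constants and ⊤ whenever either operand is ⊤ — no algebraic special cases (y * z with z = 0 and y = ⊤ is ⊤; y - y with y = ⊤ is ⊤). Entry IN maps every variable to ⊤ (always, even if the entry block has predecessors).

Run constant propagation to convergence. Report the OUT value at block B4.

Converged values:
  B0:   IN=(all ⊤)   OUT=(all ⊤)
  B1:   IN=(all ⊤)   OUT=(all ⊤)
  B2:   IN=(all ⊤)   OUT={b:-3; rest ⊤}
  B3:   IN={b:-3; rest ⊤}   OUT={b:-3, c:-3; rest ⊤}
  B4:   IN={b:-3, c:-3; rest ⊤}   OUT={b:-3, c:-3; rest ⊤}
  B5:   IN=(all ⊤)   OUT=(all ⊤)
  B6:   IN=(all ⊤)   OUT={a:2; rest ⊤}
  B7:   IN=(all ⊤)   OUT=(all ⊤)

Merge at B4: IN[B4] = OUT[B3] = {a: ⊤, b: -3, c: -3, d: ⊤, e: ⊤, f: ⊤}
Applying B4's transfer function to that IN value gives OUT[B4] (row B4 above).

Answer: {a: ⊤, b: -3, c: -3, d: ⊤, e: ⊤, f: ⊤}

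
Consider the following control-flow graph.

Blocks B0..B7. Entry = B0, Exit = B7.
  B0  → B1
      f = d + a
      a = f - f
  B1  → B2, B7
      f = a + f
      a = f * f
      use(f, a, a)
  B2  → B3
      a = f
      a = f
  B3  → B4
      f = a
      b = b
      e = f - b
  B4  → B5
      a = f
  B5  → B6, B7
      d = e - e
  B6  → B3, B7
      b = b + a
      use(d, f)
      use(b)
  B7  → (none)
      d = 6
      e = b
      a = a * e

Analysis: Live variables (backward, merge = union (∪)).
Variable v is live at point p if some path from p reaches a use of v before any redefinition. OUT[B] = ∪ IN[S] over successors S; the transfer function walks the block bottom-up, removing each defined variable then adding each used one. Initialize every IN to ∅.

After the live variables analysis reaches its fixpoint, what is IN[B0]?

Per-block solution:
  B0:   IN={a, b, d}   OUT={a, b, f}
  B1:   IN={a, b, f}   OUT={a, b, f}
  B2:   IN={b, f}   OUT={a, b}
  B3:   IN={a, b}   OUT={b, e, f}
  B4:   IN={b, e, f}   OUT={a, b, e, f}
  B5:   IN={a, b, e, f}   OUT={a, b, d, f}
  B6:   IN={a, b, d, f}   OUT={a, b}
  B7:   IN={a, b}   OUT={}

Merge at B0: OUT[B0] = IN[B1] = {a, b, f}
Applying B0's transfer function to that OUT value gives IN[B0] (row B0 above).

Answer: {a, b, d}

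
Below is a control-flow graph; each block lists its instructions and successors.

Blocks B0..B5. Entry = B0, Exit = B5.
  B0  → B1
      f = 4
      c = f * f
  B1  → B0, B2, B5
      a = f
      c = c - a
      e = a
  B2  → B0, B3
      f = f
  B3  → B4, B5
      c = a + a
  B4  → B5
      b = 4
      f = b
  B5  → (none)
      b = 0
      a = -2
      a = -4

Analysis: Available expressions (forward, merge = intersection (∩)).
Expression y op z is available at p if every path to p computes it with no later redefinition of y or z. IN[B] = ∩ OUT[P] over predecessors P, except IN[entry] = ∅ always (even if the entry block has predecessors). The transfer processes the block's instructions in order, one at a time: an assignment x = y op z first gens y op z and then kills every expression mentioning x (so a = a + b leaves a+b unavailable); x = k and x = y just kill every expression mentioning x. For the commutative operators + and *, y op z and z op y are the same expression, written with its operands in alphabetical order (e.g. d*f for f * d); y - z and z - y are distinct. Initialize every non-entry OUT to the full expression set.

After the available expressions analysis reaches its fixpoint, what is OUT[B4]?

Answer: {a+a}

Derivation:
Fixpoint table:
  B0:  IN={}  OUT={f*f}
  B1:  IN={f*f}  OUT={f*f}
  B2:  IN={f*f}  OUT={}
  B3:  IN={}  OUT={a+a}
  B4:  IN={a+a}  OUT={a+a}
  B5:  IN={}  OUT={}

Merge at B4: IN[B4] = OUT[B3] = {a+a}
Applying B4's transfer function to that IN value gives OUT[B4] (row B4 above).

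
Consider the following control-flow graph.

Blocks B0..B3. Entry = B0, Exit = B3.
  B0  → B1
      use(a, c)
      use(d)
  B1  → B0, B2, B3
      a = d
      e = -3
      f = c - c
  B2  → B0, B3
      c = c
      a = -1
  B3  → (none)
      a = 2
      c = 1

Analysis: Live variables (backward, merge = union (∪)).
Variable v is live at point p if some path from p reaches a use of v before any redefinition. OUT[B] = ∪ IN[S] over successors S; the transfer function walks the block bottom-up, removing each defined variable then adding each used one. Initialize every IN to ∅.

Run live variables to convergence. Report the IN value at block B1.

Converged values:
  B0:   IN={a, c, d}   OUT={c, d}
  B1:   IN={c, d}   OUT={a, c, d}
  B2:   IN={c, d}   OUT={a, c, d}
  B3:   IN={}   OUT={}

Merge at B1: OUT[B1] = IN[B0] ⊔ IN[B2] ⊔ IN[B3] = {a, c, d}
Applying B1's transfer function to that OUT value gives IN[B1] (row B1 above).

Answer: {c, d}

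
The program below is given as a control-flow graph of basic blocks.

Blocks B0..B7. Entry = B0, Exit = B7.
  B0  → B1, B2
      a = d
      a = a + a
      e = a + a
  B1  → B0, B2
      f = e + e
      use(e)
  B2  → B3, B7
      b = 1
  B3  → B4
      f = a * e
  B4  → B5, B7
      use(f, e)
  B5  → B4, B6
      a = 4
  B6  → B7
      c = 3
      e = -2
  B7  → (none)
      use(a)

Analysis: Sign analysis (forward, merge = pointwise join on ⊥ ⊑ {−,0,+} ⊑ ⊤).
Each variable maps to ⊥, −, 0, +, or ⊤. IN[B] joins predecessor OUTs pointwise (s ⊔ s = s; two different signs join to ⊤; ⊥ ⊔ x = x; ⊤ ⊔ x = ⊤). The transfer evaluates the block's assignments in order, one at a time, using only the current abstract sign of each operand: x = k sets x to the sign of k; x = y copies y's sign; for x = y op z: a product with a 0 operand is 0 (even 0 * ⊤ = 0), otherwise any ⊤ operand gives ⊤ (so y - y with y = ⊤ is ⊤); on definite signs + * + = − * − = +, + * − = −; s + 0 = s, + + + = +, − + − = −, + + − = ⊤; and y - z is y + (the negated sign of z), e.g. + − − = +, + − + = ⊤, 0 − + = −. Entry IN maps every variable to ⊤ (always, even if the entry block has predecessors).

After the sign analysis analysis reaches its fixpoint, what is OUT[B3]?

Answer: {a: ⊤, b: +, c: ⊤, d: ⊤, e: ⊤, f: ⊤}

Trace:
Fixpoint table:
  B0:  IN=(all ⊤)  OUT=(all ⊤)
  B1:  IN=(all ⊤)  OUT=(all ⊤)
  B2:  IN=(all ⊤)  OUT={b:+; rest ⊤}
  B3:  IN={b:+; rest ⊤}  OUT={b:+; rest ⊤}
  B4:  IN={b:+; rest ⊤}  OUT={b:+; rest ⊤}
  B5:  IN={b:+; rest ⊤}  OUT={a:+, b:+; rest ⊤}
  B6:  IN={a:+, b:+; rest ⊤}  OUT={a:+, b:+, c:+, e:-; rest ⊤}
  B7:  IN={b:+; rest ⊤}  OUT={b:+; rest ⊤}

Merge at B3: IN[B3] = OUT[B2] = {a: ⊤, b: +, c: ⊤, d: ⊤, e: ⊤, f: ⊤}
Applying B3's transfer function to that IN value gives OUT[B3] (row B3 above).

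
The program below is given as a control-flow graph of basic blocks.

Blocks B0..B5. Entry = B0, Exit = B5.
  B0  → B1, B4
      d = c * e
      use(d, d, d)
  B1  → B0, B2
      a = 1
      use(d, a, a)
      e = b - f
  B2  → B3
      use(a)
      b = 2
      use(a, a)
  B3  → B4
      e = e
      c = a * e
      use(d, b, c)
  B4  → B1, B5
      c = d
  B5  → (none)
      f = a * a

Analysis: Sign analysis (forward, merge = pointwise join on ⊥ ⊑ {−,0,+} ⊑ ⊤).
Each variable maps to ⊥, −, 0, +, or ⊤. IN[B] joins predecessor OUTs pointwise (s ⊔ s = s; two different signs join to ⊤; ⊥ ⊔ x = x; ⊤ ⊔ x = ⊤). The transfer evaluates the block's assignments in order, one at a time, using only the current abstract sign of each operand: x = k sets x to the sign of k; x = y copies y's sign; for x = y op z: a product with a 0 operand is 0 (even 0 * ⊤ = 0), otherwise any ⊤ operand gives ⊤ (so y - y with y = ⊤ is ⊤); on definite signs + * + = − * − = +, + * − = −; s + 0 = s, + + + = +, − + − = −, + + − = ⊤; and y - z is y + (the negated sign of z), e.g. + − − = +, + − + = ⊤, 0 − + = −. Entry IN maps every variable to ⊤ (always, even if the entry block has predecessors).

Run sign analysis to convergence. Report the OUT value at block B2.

Answer: {a: +, b: +, c: ⊤, d: ⊤, e: ⊤, f: ⊤}

Working:
Fixpoint table:
  B0:   IN=(all ⊤)   OUT=(all ⊤)
  B1:   IN=(all ⊤)   OUT={a:+; rest ⊤}
  B2:   IN={a:+; rest ⊤}   OUT={a:+, b:+; rest ⊤}
  B3:   IN={a:+, b:+; rest ⊤}   OUT={a:+, b:+; rest ⊤}
  B4:   IN=(all ⊤)   OUT=(all ⊤)
  B5:   IN=(all ⊤)   OUT=(all ⊤)

Merge at B2: IN[B2] = OUT[B1] = {a: +, b: ⊤, c: ⊤, d: ⊤, e: ⊤, f: ⊤}
Applying B2's transfer function to that IN value gives OUT[B2] (row B2 above).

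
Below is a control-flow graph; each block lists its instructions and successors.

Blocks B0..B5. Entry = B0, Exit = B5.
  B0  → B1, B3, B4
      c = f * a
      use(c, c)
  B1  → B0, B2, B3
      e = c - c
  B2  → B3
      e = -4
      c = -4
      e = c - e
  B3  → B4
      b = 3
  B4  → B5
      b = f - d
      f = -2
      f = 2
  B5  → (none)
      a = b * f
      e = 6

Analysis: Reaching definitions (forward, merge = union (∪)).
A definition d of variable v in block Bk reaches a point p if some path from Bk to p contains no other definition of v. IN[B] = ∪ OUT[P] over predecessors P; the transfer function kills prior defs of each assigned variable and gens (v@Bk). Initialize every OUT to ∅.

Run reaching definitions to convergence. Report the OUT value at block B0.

Answer: {c@B0, e@B1}

Working:
Fixpoint table:
  B0: | IN={c@B0, e@B1} | OUT={c@B0, e@B1}
  B1: | IN={c@B0, e@B1} | OUT={c@B0, e@B1}
  B2: | IN={c@B0, e@B1} | OUT={c@B2, e@B2}
  B3: | IN={c@B0, c@B2, e@B1, e@B2} | OUT={b@B3, c@B0, c@B2, e@B1, e@B2}
  B4: | IN={b@B3, c@B0, c@B2, e@B1, e@B2} | OUT={b@B4, c@B0, c@B2, e@B1, e@B2, f@B4}
  B5: | IN={b@B4, c@B0, c@B2, e@B1, e@B2, f@B4} | OUT={a@B5, b@B4, c@B0, c@B2, e@B5, f@B4}

Merge at B0 (entry node, so the boundary value {} is joined with the incoming edge(s)): IN[B0] = {} ⊔ OUT[B1] = {c@B0, e@B1}
Applying B0's transfer function to that IN value gives OUT[B0] (row B0 above).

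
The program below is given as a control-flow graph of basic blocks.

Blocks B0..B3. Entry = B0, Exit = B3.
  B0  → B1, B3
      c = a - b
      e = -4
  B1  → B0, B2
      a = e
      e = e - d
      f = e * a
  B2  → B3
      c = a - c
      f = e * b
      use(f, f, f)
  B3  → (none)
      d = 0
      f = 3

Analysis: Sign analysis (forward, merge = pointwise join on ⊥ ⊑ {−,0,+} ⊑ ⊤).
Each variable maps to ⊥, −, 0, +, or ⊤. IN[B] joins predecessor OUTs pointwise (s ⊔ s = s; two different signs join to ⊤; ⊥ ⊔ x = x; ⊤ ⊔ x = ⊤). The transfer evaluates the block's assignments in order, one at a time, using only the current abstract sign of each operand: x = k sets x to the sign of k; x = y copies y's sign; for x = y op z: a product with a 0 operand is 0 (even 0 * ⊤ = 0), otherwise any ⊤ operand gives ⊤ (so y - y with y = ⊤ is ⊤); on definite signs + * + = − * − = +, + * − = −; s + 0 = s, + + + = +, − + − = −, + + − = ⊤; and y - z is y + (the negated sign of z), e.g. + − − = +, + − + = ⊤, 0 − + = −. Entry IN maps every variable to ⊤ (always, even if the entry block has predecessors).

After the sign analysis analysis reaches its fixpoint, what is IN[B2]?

Answer: {a: -, b: ⊤, c: ⊤, d: ⊤, e: ⊤, f: ⊤}

Working:
Fixpoint table:
  B0:   IN=(all ⊤)   OUT={e:-; rest ⊤}
  B1:   IN={e:-; rest ⊤}   OUT={a:-; rest ⊤}
  B2:   IN={a:-; rest ⊤}   OUT={a:-; rest ⊤}
  B3:   IN=(all ⊤)   OUT={d:0, f:+; rest ⊤}

Merge at B2: IN[B2] = OUT[B1] = {a: -, b: ⊤, c: ⊤, d: ⊤, e: ⊤, f: ⊤}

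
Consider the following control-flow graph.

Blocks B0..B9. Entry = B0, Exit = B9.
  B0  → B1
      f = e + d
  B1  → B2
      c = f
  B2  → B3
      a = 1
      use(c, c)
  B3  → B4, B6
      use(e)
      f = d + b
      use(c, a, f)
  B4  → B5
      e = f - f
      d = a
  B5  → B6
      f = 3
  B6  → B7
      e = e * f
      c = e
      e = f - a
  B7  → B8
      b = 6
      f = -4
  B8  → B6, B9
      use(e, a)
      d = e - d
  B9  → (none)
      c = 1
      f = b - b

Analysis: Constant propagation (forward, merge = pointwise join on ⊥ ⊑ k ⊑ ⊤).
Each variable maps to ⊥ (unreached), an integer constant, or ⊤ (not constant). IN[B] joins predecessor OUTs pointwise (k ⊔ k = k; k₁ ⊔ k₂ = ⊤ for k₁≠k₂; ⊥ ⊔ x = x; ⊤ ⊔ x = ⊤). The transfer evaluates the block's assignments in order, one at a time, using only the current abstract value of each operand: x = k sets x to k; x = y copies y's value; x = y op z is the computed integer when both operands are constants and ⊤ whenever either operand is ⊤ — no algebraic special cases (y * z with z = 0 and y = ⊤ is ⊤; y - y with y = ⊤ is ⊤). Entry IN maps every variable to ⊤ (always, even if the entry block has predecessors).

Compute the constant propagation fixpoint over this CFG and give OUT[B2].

Per-block solution:
  B0: | IN=(all ⊤) | OUT=(all ⊤)
  B1: | IN=(all ⊤) | OUT=(all ⊤)
  B2: | IN=(all ⊤) | OUT={a:1; rest ⊤}
  B3: | IN={a:1; rest ⊤} | OUT={a:1; rest ⊤}
  B4: | IN={a:1; rest ⊤} | OUT={a:1, d:1; rest ⊤}
  B5: | IN={a:1, d:1; rest ⊤} | OUT={a:1, d:1, f:3; rest ⊤}
  B6: | IN={a:1; rest ⊤} | OUT={a:1; rest ⊤}
  B7: | IN={a:1; rest ⊤} | OUT={a:1, b:6, f:-4; rest ⊤}
  B8: | IN={a:1, b:6, f:-4; rest ⊤} | OUT={a:1, b:6, f:-4; rest ⊤}
  B9: | IN={a:1, b:6, f:-4; rest ⊤} | OUT={a:1, b:6, c:1, f:0; rest ⊤}

Merge at B2: IN[B2] = OUT[B1] = {a: ⊤, b: ⊤, c: ⊤, d: ⊤, e: ⊤, f: ⊤}
Applying B2's transfer function to that IN value gives OUT[B2] (row B2 above).

Answer: {a: 1, b: ⊤, c: ⊤, d: ⊤, e: ⊤, f: ⊤}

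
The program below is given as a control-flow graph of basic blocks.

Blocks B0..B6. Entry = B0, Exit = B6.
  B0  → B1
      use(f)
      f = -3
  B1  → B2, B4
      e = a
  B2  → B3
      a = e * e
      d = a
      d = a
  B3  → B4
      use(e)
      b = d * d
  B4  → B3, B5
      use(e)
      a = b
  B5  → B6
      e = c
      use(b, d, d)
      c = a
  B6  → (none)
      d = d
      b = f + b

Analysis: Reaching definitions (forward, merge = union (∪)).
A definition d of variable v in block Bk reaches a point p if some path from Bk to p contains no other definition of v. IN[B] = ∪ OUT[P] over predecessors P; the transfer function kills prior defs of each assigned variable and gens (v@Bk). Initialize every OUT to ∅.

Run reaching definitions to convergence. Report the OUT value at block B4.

Per-block solution:
  B0:   IN={}   OUT={f@B0}
  B1:   IN={f@B0}   OUT={e@B1, f@B0}
  B2:   IN={e@B1, f@B0}   OUT={a@B2, d@B2, e@B1, f@B0}
  B3:   IN={a@B2, a@B4, b@B3, d@B2, e@B1, f@B0}   OUT={a@B2, a@B4, b@B3, d@B2, e@B1, f@B0}
  B4:   IN={a@B2, a@B4, b@B3, d@B2, e@B1, f@B0}   OUT={a@B4, b@B3, d@B2, e@B1, f@B0}
  B5:   IN={a@B4, b@B3, d@B2, e@B1, f@B0}   OUT={a@B4, b@B3, c@B5, d@B2, e@B5, f@B0}
  B6:   IN={a@B4, b@B3, c@B5, d@B2, e@B5, f@B0}   OUT={a@B4, b@B6, c@B5, d@B6, e@B5, f@B0}

Merge at B4: IN[B4] = OUT[B1] ⊔ OUT[B3] = {a@B2, a@B4, b@B3, d@B2, e@B1, f@B0}
Applying B4's transfer function to that IN value gives OUT[B4] (row B4 above).

Answer: {a@B4, b@B3, d@B2, e@B1, f@B0}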